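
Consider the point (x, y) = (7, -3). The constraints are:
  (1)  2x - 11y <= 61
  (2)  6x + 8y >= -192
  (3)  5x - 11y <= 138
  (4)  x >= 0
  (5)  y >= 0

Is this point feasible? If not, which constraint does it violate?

Constraint (5): y = -3, which is not ≥ 0. All other constraints are satisfied.

not feasible — violates (5)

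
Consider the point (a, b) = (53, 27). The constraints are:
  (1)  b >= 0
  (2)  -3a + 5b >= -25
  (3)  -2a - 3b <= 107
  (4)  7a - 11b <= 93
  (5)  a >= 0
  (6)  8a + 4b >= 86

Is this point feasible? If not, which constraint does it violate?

feasible

(1): 27 ≥ 0 ✓
(2): -24 ≥ -25 ✓
(3): -187 ≤ 107 ✓
(4): 74 ≤ 93 ✓
(5): 53 ≥ 0 ✓
(6): 532 ≥ 86 ✓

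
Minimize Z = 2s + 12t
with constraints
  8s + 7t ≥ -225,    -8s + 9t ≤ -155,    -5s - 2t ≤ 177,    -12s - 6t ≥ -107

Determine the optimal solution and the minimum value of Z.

The binding constraints are 8s + 7t = -225 and -12s - 6t = -107.
Solving simultaneously gives s = 2099/36, t = -889/9.

s = 2099/36, t = -889/9, minimum Z = -19237/18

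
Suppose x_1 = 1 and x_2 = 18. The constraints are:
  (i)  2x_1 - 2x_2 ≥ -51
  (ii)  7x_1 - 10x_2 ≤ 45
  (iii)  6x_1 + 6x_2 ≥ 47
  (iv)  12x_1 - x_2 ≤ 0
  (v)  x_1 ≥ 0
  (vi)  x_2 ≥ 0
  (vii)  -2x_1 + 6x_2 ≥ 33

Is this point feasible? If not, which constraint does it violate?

(i): -34 ≥ -51 ✓
(ii): -173 ≤ 45 ✓
(iii): 114 ≥ 47 ✓
(iv): -6 ≤ 0 ✓
(v): 1 ≥ 0 ✓
(vi): 18 ≥ 0 ✓
(vii): 106 ≥ 33 ✓

feasible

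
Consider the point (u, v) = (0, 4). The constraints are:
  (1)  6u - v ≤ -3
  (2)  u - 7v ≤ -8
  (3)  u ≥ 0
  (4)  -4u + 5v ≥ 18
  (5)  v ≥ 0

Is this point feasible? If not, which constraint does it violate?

(1): -4 ≤ -3 ✓
(2): -28 ≤ -8 ✓
(3): 0 ≥ 0 ✓
(4): 20 ≥ 18 ✓
(5): 4 ≥ 0 ✓

feasible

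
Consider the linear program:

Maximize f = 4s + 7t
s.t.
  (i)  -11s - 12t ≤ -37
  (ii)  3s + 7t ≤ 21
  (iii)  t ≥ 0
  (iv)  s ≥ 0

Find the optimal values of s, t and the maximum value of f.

Feasible corners and f = 4s + 7t:
  (7/41, 120/41) → f = 868/41
  (37/11, 0) → f = 148/11
  (7, 0) → f = 28

s = 7, t = 0, maximum f = 28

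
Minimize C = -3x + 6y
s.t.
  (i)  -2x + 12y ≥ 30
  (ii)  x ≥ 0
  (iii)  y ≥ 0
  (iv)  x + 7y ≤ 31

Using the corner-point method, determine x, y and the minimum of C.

x = 81/13, y = 46/13, minimum C = 33/13

Extreme points and C = -3x + 6y:
  (0, 5/2) → C = 15
  (81/13, 46/13) → C = 33/13
  (0, 31/7) → C = 186/7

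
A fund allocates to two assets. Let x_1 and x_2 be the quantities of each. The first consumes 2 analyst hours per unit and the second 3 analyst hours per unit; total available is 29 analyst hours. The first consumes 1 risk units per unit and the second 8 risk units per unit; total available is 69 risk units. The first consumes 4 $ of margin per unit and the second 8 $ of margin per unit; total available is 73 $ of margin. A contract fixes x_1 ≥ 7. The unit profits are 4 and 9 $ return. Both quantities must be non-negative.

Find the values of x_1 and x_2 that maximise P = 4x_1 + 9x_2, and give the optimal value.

Vertices and P = 4x_1 + 9x_2:
  (29/2, 0) → P = 58
  (7, 0) → P = 28
  (7, 5) → P = 73

The binding constraints are 2x_1 + 3x_2 = 29 and x_1 = 7.
Solving simultaneously gives x_1 = 7, x_2 = 5.

x_1 = 7, x_2 = 5, maximum P = 73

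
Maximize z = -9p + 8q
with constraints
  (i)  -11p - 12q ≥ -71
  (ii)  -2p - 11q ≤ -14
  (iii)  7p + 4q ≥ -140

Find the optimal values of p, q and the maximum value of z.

p = -491/10, q = 2037/40, maximum z = 8493/10

Extreme points and z = -9p + 8q:
  (613/97, 12/97) → z = -5421/97
  (-491/10, 2037/40) → z = 8493/10
  (-532/23, 126/23) → z = 252

The optimum lies where -11p - 12q = -71 and 7p + 4q = -140.
Solving simultaneously gives p = -491/10, q = 2037/40.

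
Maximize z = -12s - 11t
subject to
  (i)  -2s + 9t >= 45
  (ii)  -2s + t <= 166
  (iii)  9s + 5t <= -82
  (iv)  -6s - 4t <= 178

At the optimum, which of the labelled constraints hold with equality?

(i) and (iv)

Corner points and z = -12s - 11t:
  (-963/91, 241/91) → z = 685/7
  (-891/31, -43/31) → z = 11165/31
  (-48, 70) → z = -194
  (-421/7, 320/7) → z = 1532/7

The maximum is at (-891/31, -43/31). Substituting into each constraint, equality holds for (i) and (iv); the remaining constraints have slack.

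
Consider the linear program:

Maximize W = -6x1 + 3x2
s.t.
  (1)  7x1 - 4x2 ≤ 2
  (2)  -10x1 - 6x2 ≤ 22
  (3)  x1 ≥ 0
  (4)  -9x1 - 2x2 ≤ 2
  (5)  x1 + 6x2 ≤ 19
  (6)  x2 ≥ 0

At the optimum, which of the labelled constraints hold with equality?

Extreme points and W = -6x1 + 3x2:
  (44/23, 131/46) → W = -135/46
  (2/7, 0) → W = -12/7
  (0, 19/6) → W = 19/2
  (0, 0) → W = 0

The maximum is at (0, 19/6). Substituting into each constraint, equality holds for (3) and (5); the remaining constraints have slack.

(3) and (5)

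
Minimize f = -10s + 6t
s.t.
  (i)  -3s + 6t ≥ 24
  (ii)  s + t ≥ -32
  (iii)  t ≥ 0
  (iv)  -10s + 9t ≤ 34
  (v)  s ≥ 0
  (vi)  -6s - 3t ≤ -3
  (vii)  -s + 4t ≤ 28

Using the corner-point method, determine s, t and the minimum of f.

s = 12, t = 10, minimum f = -60

Vertices and f = -10s + 6t:
  (4/11, 46/11) → f = 236/11
  (12, 10) → f = -60
  (116/31, 246/31) → f = 316/31

The optimum lies where -3s + 6t = 24 and -s + 4t = 28.
Solving simultaneously gives s = 12, t = 10.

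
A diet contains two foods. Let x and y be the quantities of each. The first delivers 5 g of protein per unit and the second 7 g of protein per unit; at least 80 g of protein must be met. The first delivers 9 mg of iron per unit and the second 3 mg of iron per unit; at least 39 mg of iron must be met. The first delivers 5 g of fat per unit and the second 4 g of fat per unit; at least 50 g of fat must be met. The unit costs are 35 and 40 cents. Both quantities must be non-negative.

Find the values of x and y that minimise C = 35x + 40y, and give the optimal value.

Corner points and C = 35x + 40y:
  (0, 13) → C = 520
  (16, 0) → C = 560
  (2, 10) → C = 470
  (2/7, 85/7) → C = 3470/7
The feasible region is unbounded (it extends along (0, 1), (1, 0)), but C strictly increases along every unbounded feasible direction, so there is no improving ray and the minimum is attained at a vertex.

At the optimal vertex, 5x + 7y = 80 and 5x + 4y = 50.
Solving simultaneously gives x = 2, y = 10.

x = 2, y = 10, minimum C = 470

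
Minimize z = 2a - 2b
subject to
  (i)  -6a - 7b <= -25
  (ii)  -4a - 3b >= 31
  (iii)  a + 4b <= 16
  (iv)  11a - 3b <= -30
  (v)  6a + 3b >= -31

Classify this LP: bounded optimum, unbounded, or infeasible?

The boundaries 11a - 3b = -30 and 6a + 3b = -31 meet at (-61/17, -161/51), but that point violates -6a - 7b ≤ -25. Every candidate vertex is excluded by some other constraint, so the feasible region is empty.

infeasible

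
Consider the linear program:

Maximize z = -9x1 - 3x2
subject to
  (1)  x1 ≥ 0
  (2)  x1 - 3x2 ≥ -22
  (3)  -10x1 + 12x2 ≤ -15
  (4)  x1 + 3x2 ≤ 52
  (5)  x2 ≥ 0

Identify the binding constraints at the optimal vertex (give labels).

(3) and (5)

Vertices and z = -9x1 - 3x2:
  (223/14, 505/42) → z = -1256/7
  (3/2, 0) → z = -27/2
  (52, 0) → z = -468

The maximum is at (3/2, 0). Substituting into each constraint, equality holds for (3) and (5); the remaining constraints have slack.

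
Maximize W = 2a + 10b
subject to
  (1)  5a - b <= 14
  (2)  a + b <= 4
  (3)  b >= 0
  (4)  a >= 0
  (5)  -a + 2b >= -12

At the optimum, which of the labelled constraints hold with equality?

Vertices and W = 2a + 10b:
  (3, 1) → W = 16
  (14/5, 0) → W = 28/5
  (0, 4) → W = 40
  (0, 0) → W = 0

The maximum is at (0, 4). Substituting into each constraint, equality holds for (2) and (4); the remaining constraints have slack.

(2) and (4)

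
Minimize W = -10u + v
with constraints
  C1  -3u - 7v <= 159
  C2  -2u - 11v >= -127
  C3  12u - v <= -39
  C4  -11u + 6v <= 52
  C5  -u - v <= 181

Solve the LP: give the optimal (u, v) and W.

u = -144/29, v = -597/29, minimum W = 843/29

Vertices and W = -10u + v:
  (-144/29, -597/29) → W = 843/29
  (-1318/95, -1593/95) → W = 11587/95
  (-182/61, 195/61) → W = 2015/61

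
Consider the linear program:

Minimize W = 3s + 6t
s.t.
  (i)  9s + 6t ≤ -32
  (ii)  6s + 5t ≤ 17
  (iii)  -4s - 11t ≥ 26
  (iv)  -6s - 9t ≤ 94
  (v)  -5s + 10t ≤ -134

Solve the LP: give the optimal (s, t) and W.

s = 92/15, t = -218/15, minimum W = -344/5

Extreme points and W = 3s + 6t:
  (92/15, -218/15) → W = -344/5
  (121/30, -683/60) → W = -281/5
  (38/15, -182/15) → W = -326/5

The optimum lies where 9s + 6t = -32 and -6s - 9t = 94.
Solving simultaneously gives s = 92/15, t = -218/15.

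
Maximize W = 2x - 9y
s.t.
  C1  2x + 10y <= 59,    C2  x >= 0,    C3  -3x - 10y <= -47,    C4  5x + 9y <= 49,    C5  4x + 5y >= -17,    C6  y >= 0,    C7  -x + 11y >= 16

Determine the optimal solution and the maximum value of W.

The optimum lies where -3x - 10y = -47 and 5x + 9y = 49.
Solving simultaneously gives x = 67/23, y = 88/23.

x = 67/23, y = 88/23, maximum W = -658/23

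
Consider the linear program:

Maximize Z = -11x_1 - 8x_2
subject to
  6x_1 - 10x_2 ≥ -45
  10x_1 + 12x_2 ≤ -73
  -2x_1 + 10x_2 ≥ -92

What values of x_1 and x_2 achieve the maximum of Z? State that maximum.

Vertices and Z = -11x_1 - 8x_2:
  (-635/86, 3/43) → Z = 6937/86
  (-137/4, -321/20) → Z = 10103/20
  (187/62, -533/62) → Z = 2207/62

x_1 = -137/4, x_2 = -321/20, maximum Z = 10103/20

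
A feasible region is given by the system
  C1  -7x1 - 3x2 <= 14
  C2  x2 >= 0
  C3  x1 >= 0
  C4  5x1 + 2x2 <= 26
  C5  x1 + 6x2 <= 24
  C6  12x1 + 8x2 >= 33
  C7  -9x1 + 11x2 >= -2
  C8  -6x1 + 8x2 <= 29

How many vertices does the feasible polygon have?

Pairwise boundary intersections that survive every other constraint:
  (27/7, 47/14)
  (290/73, 224/73)
  (9/22, 173/44)
  (379/204, 91/68)
  (2/9, 91/24)

5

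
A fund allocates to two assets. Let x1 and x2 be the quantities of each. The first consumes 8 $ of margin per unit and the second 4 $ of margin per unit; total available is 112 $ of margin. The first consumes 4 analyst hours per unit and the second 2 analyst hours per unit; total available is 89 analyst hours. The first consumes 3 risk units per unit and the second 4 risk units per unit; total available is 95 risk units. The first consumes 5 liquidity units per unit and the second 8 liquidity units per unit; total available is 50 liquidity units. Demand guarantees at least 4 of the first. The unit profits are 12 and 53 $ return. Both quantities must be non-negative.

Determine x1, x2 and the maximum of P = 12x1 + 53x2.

Corner points and P = 12x1 + 53x2:
  (10, 0) → P = 120
  (4, 0) → P = 48
  (4, 15/4) → P = 987/4

x1 = 4, x2 = 15/4, maximum P = 987/4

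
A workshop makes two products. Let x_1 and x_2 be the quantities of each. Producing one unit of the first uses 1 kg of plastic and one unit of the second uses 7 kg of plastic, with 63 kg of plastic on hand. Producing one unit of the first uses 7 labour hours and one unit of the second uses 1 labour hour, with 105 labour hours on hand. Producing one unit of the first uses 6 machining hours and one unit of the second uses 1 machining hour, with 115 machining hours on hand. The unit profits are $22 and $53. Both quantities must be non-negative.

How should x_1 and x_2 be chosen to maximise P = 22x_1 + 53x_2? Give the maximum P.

The binding constraints are x_1 + 7x_2 = 63 and 7x_1 + x_2 = 105.
Solving simultaneously gives x_1 = 14, x_2 = 7.

x_1 = 14, x_2 = 7, maximum P = 679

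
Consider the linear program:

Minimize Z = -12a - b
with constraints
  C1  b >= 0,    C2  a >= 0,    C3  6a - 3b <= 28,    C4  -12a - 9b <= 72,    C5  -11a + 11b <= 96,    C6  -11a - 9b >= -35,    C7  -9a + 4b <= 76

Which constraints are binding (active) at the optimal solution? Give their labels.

C1 and C6

Corner points and Z = -12a - b:
  (0, 0) → Z = 0
  (35/11, 0) → Z = -420/11
  (0, 35/9) → Z = -35/9

The minimum is at (35/11, 0). Substituting into each constraint, equality holds for C1 and C6; the remaining constraints have slack.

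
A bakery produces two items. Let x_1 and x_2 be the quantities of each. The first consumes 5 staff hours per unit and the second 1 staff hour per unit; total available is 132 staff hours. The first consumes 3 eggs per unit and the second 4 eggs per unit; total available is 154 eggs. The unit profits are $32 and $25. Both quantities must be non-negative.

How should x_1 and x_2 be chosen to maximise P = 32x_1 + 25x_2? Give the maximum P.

Corner points and P = 32x_1 + 25x_2:
  (0, 0) → P = 0
  (0, 77/2) → P = 1925/2
  (132/5, 0) → P = 4224/5
  (22, 22) → P = 1254

The optimum lies where 5x_1 + x_2 = 132 and 3x_1 + 4x_2 = 154.
Solving simultaneously gives x_1 = 22, x_2 = 22.

x_1 = 22, x_2 = 22, maximum P = 1254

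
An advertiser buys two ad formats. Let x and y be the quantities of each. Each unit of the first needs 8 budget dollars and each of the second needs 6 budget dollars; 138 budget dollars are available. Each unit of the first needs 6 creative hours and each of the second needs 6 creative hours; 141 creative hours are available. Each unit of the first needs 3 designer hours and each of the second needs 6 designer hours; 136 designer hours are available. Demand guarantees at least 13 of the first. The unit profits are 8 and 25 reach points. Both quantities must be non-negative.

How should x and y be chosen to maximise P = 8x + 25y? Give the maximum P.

x = 13, y = 17/3, maximum P = 737/3

Vertices and P = 8x + 25y:
  (69/4, 0) → P = 138
  (13, 0) → P = 104
  (13, 17/3) → P = 737/3

At the optimal vertex, 8x + 6y = 138 and x = 13.
Solving simultaneously gives x = 13, y = 17/3.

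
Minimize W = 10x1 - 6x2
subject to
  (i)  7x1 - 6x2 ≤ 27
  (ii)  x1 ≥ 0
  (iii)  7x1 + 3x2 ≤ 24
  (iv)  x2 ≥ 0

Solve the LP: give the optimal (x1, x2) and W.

x1 = 0, x2 = 8, minimum W = -48

Feasible corners and W = 10x1 - 6x2:
  (0, 8) → W = -48
  (0, 0) → W = 0
  (24/7, 0) → W = 240/7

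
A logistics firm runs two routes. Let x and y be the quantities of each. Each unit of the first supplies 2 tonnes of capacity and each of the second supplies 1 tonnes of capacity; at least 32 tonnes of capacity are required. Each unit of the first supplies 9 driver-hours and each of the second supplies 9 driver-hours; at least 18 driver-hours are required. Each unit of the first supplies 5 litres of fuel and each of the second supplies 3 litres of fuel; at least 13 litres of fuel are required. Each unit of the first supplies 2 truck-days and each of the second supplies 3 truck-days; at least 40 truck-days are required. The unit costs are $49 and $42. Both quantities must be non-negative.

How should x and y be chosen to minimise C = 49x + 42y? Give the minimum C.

Feasible corners and C = 49x + 42y:
  (0, 32) → C = 1344
  (20, 0) → C = 980
  (14, 4) → C = 854
The feasible region is unbounded (it extends along (0, 1), (1, 0)), but C strictly increases along every unbounded feasible direction, so there is no improving ray and the minimum is attained at a vertex.

The optimum lies where 2x + y = 32 and 2x + 3y = 40.
Solving simultaneously gives x = 14, y = 4.

x = 14, y = 4, minimum C = 854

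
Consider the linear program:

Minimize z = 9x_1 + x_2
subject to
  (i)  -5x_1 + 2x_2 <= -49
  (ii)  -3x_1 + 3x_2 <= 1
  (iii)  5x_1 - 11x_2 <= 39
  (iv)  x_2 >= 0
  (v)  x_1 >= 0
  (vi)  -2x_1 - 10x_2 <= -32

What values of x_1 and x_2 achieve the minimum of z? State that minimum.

Extreme points and z = 9x_1 + x_2:
  (149/9, 152/9) → z = 1493/9
  (277/27, 31/27) → z = 2524/27
  (371/36, 41/36) → z = 845/9
The feasible region is unbounded (it extends along (1, 1), (11, 5)), but z strictly increases along every unbounded feasible direction, so there is no improving ray and the minimum is attained at a vertex.

The optimum lies where -5x_1 + 2x_2 = -49 and -2x_1 - 10x_2 = -32.
Solving simultaneously gives x_1 = 277/27, x_2 = 31/27.

x_1 = 277/27, x_2 = 31/27, minimum z = 2524/27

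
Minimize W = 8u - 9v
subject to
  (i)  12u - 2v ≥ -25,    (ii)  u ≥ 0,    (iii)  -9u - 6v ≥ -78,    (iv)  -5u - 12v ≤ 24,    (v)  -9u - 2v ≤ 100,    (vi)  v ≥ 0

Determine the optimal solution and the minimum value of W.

u = 1/15, v = 129/10, minimum W = -3467/30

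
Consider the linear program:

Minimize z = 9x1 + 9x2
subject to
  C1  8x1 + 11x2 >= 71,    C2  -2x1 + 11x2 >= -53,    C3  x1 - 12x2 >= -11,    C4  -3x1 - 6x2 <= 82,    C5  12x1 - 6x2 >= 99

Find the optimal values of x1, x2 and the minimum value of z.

The optimum lies where 8x1 + 11x2 = 71 and 12x1 - 6x2 = 99.
Solving simultaneously gives x1 = 101/12, x2 = 1/3.

x1 = 101/12, x2 = 1/3, minimum z = 315/4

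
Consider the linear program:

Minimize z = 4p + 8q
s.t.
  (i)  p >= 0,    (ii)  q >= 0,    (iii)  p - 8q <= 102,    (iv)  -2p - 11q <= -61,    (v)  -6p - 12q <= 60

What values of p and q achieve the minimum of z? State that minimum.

Corner points and z = 4p + 8q:
  (0, 61/11) → z = 488/11
  (102, 0) → z = 408
  (61/2, 0) → z = 122
The feasible region is unbounded (it extends along (0, 1), (8, 1)), but z strictly increases along every unbounded feasible direction, so there is no improving ray and the minimum is attained at a vertex.

p = 0, q = 61/11, minimum z = 488/11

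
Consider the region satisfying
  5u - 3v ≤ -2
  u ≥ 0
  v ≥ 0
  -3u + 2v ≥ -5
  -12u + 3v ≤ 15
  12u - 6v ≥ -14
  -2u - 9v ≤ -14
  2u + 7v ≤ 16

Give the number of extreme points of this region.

Pairwise boundary intersections that survive every other constraint:
  (8/17, 74/51)
  (34/41, 84/41)
  (0, 14/9)
  (0, 16/7)

4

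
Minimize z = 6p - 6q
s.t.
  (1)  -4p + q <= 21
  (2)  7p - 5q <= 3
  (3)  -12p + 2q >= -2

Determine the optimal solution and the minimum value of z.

p = 11, q = 65, minimum z = -324

Feasible corners and z = 6p - 6q:
  (-108/13, -159/13) → z = 306/13
  (11, 65) → z = -324
  (2/23, -11/23) → z = 78/23

The optimum lies where -4p + q = 21 and -12p + 2q = -2.
Solving simultaneously gives p = 11, q = 65.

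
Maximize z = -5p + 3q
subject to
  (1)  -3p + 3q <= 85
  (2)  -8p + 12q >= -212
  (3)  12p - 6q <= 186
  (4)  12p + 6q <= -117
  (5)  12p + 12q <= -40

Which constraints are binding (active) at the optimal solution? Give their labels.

(1) and (2)

Vertices and z = -5p + 3q:
  (-138, -329/3) → z = 361
  (-287/18, 223/18) → z = 1052/9
  (-11/16, -145/8) → z = -815/16

The maximum is at (-138, -329/3). Substituting into each constraint, equality holds for (1) and (2); the remaining constraints have slack.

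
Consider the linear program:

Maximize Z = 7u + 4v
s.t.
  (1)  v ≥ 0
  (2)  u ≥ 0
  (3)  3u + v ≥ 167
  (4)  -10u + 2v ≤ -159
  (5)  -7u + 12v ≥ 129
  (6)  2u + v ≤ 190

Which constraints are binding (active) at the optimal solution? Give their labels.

Vertices and Z = 7u + 4v:
  (493/16, 1193/16) → Z = 8223/16
  (1875/43, 1556/43) → Z = 19349/43
  (77/2, 113) → Z = 1443/2
  (2151/31, 1588/31) → Z = 21409/31

The maximum is at (77/2, 113). Substituting into each constraint, equality holds for (4) and (6); the remaining constraints have slack.

(4) and (6)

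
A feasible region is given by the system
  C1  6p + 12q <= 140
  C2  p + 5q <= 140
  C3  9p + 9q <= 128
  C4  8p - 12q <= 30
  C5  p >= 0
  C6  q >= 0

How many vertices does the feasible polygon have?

5

Pairwise boundary intersections that survive every other constraint:
  (46/9, 82/9)
  (0, 35/3)
  (301/30, 377/90)
  (15/4, 0)
  (0, 0)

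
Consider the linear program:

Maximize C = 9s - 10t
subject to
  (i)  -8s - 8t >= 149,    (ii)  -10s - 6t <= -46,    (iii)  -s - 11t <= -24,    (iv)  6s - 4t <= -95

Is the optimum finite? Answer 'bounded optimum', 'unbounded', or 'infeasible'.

infeasible

The boundaries -8s - 8t = 149 and -s - 11t = -24 meet at (-1831/80, 341/80), but that point violates -10s - 6t ≤ -46. Every candidate vertex is excluded by some other constraint, so the feasible region is empty.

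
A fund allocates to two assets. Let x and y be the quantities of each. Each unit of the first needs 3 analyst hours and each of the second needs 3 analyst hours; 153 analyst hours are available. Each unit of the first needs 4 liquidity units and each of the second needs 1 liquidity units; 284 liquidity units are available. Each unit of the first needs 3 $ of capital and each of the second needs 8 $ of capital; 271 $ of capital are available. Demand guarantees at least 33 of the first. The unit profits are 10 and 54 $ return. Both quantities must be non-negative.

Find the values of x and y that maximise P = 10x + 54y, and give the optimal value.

Extreme points and P = 10x + 54y:
  (51, 0) → P = 510
  (33, 0) → P = 330
  (33, 18) → P = 1302

At the optimal vertex, 3x + 3y = 153 and x = 33.
Solving simultaneously gives x = 33, y = 18.

x = 33, y = 18, maximum P = 1302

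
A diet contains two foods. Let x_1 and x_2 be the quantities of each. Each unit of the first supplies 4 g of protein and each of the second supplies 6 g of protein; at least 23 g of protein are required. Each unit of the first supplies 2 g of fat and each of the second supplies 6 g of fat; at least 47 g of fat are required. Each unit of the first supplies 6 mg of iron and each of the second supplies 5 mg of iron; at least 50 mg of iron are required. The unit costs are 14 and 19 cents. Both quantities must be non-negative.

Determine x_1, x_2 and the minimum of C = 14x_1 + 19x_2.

x_1 = 5/2, x_2 = 7, minimum C = 168

Extreme points and C = 14x_1 + 19x_2:
  (0, 10) → C = 190
  (47/2, 0) → C = 329
  (5/2, 7) → C = 168
The feasible region is unbounded (it extends along (0, 1), (1, 0)), but C strictly increases along every unbounded feasible direction, so there is no improving ray and the minimum is attained at a vertex.

The optimum lies where 2x_1 + 6x_2 = 47 and 6x_1 + 5x_2 = 50.
Solving simultaneously gives x_1 = 5/2, x_2 = 7.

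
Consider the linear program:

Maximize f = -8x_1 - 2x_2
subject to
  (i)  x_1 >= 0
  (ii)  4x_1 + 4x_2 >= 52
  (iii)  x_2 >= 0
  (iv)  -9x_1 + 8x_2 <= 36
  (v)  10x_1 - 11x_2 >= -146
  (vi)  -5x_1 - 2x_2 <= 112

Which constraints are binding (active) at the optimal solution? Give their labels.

Vertices and f = -8x_1 - 2x_2:
  (13, 0) → f = -104
  (4, 9) → f = -50
  (772/19, 954/19) → f = -8084/19
The feasible region is unbounded (it extends along (11, 10), (1, 0)), but f strictly decreases along every unbounded feasible direction, so there is no improving ray and the maximum is attained at a vertex.

The maximum is at (4, 9). Substituting into each constraint, equality holds for (ii) and (iv); the remaining constraints have slack.

(ii) and (iv)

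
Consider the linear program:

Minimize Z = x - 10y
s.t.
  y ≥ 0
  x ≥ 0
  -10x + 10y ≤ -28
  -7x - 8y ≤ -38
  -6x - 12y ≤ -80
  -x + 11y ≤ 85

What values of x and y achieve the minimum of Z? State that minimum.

x = 579/50, y = 439/50, minimum Z = -3811/50

Feasible corners and Z = x - 10y:
  (40/3, 0) → Z = 40/3
  (284/45, 158/45) → Z = -144/5
  (579/50, 439/50) → Z = -3811/50
The feasible region is unbounded (it extends along (11, 1), (1, 0)), but Z strictly increases along every unbounded feasible direction, so there is no improving ray and the minimum is attained at a vertex.

The binding constraints are -10x + 10y = -28 and -x + 11y = 85.
Solving simultaneously gives x = 579/50, y = 439/50.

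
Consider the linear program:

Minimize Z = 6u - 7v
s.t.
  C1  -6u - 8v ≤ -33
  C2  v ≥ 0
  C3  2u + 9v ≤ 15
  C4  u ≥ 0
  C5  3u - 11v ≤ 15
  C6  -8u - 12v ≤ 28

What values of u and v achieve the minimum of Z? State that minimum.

Corner points and Z = 6u - 7v:
  (177/38, 12/19) → Z = 447/19
  (161/30, 1/10) → Z = 63/2
  (300/49, 15/49) → Z = 1695/49

The optimum lies where -6u - 8v = -33 and 2u + 9v = 15.
Solving simultaneously gives u = 177/38, v = 12/19.

u = 177/38, v = 12/19, minimum Z = 447/19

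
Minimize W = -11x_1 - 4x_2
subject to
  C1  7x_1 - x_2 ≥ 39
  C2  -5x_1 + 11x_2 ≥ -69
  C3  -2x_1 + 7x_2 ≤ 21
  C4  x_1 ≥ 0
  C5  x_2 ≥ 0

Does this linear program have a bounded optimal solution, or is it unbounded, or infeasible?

Feasible corners and W = -11x_1 - 4x_2:
  (294/47, 225/47) → W = -4134/47
  (39/7, 0) → W = -429/7
  (714/13, 243/13) → W = -8826/13
  (69/5, 0) → W = -759/5
The feasible region has finitely many vertices and no improving ray; the minimum is -8826/13 at (714/13, 243/13).

bounded optimum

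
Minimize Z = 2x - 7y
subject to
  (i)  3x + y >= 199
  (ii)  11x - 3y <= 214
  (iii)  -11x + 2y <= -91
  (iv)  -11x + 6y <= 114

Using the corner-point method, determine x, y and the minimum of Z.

x = 542/11, y = 328/3, minimum Z = -22004/33

The binding constraints are 11x - 3y = 214 and -11x + 6y = 114.
Solving simultaneously gives x = 542/11, y = 328/3.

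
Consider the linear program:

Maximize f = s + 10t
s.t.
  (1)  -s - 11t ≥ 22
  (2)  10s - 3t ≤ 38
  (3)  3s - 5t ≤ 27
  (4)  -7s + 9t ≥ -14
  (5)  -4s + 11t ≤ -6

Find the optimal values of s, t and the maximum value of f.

s = -22/43, t = -84/43, maximum f = -862/43

Extreme points and f = s + 10t:
  (-22/43, -84/43) → f = -862/43
  (-16/5, -94/55) → f = -1116/55
  (-173/8, -147/8) → f = -1643/8
The feasible region is unbounded (it extends along (-5, -3), (-11, -4)), but f strictly decreases along every unbounded feasible direction, so there is no improving ray and the maximum is attained at a vertex.

The optimum lies where -s - 11t = 22 and -7s + 9t = -14.
Solving simultaneously gives s = -22/43, t = -84/43.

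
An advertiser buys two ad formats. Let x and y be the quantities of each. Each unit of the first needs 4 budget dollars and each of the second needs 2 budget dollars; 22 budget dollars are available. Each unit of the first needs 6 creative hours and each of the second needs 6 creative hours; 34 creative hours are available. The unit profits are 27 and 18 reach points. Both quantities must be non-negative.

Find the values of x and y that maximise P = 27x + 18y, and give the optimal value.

x = 16/3, y = 1/3, maximum P = 150

Extreme points and P = 27x + 18y:
  (0, 0) → P = 0
  (0, 17/3) → P = 102
  (11/2, 0) → P = 297/2
  (16/3, 1/3) → P = 150

At the optimal vertex, 4x + 2y = 22 and 6x + 6y = 34.
Solving simultaneously gives x = 16/3, y = 1/3.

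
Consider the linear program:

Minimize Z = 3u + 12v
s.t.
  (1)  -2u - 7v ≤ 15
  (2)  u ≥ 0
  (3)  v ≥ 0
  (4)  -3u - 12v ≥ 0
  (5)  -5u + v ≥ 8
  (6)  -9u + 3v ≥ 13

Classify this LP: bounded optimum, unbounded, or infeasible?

The boundaries -2u - 7v = 15 and v = 0 meet at (-15/2, 0), but that point violates u ≥ 0. Every candidate vertex is excluded by some other constraint, so the feasible region is empty.

infeasible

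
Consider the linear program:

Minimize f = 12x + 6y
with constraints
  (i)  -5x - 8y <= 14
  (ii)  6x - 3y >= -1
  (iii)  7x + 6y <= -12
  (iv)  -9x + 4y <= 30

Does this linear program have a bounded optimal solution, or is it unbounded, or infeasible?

Extreme points and f = 12x + 6y:
  (-50/63, -79/63) → f = -358/21
  (-6/13, -19/13) → f = -186/13
  (-14/19, -65/57) → f = -298/19
The feasible region has finitely many vertices and no improving ray; the minimum is -358/21 at (-50/63, -79/63).

bounded optimum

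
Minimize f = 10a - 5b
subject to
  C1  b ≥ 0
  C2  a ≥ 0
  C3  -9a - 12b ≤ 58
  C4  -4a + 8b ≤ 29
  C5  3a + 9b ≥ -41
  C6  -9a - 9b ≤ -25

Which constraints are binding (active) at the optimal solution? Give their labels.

C2 and C4

Corner points and f = 10a - 5b:
  (25/9, 0) → f = 250/9
  (0, 29/8) → f = -145/8
  (0, 25/9) → f = -125/9
The feasible region is unbounded (it extends along (2, 1), (1, 0)), but f strictly increases along every unbounded feasible direction, so there is no improving ray and the minimum is attained at a vertex.

The minimum is at (0, 29/8). Substituting into each constraint, equality holds for C2 and C4; the remaining constraints have slack.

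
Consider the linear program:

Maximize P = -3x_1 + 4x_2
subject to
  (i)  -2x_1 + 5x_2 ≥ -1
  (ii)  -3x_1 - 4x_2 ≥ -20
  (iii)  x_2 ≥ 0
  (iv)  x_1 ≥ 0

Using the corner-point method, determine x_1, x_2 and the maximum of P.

Extreme points and P = -3x_1 + 4x_2:
  (104/23, 37/23) → P = -164/23
  (1/2, 0) → P = -3/2
  (0, 5) → P = 20
  (0, 0) → P = 0

x_1 = 0, x_2 = 5, maximum P = 20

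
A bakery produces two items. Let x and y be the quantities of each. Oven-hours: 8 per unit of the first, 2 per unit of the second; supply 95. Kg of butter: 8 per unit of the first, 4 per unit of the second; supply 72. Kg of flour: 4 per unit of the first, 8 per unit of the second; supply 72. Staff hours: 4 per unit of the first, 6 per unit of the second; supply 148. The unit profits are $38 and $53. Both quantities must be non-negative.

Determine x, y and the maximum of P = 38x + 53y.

x = 6, y = 6, maximum P = 546

Corner points and P = 38x + 53y:
  (0, 0) → P = 0
  (0, 9) → P = 477
  (9, 0) → P = 342
  (6, 6) → P = 546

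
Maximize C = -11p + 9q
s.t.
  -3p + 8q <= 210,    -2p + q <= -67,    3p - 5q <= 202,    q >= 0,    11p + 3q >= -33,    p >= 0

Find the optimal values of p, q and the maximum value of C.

Feasible corners and C = -11p + 9q:
  (746/13, 621/13) → C = -2617/13
  (2666/9, 412/3) → C = -18202/9
  (67/2, 0) → C = -737/2
  (202/3, 0) → C = -2222/3

At the optimal vertex, -3p + 8q = 210 and -2p + q = -67.
Solving simultaneously gives p = 746/13, q = 621/13.

p = 746/13, q = 621/13, maximum C = -2617/13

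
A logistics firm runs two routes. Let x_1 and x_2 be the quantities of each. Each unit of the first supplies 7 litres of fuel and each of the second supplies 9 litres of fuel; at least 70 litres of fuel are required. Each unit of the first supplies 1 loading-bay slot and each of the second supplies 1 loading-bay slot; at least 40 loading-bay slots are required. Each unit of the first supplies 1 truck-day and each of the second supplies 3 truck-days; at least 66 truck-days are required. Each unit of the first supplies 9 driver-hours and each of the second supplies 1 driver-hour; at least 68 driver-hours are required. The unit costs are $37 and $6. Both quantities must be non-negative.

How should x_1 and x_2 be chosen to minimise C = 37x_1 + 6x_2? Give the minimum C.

x_1 = 7/2, x_2 = 73/2, minimum C = 697/2

The feasible region is unbounded (it extends along (0, 1), (1, 0)), but C strictly increases along every unbounded feasible direction, so there is no improving ray and the minimum is attained at a vertex.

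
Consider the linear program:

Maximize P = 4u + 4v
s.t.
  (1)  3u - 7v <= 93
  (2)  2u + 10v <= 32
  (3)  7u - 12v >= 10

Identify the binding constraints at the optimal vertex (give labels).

(1) and (2)

Extreme points and P = 4u + 4v:
  (577/22, -45/22) → P = 1064/11
  (-1046/13, -621/13) → P = -6668/13
  (242/47, 102/47) → P = 1376/47

The maximum is at (577/22, -45/22). Substituting into each constraint, equality holds for (1) and (2); the remaining constraints have slack.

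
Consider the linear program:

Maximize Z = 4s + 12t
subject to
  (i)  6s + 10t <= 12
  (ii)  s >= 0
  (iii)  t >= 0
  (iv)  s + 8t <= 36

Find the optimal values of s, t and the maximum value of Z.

The binding constraints are 6s + 10t = 12 and s = 0.
Solving simultaneously gives s = 0, t = 6/5.

s = 0, t = 6/5, maximum Z = 72/5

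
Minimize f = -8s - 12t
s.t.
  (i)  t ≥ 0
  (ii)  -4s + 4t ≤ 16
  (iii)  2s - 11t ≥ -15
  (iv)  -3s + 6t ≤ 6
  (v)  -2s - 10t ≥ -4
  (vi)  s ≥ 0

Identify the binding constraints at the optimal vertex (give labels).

Vertices and f = -8s - 12t:
  (2, 0) → f = -16
  (0, 0) → f = 0
  (0, 2/5) → f = -24/5

The minimum is at (2, 0). Substituting into each constraint, equality holds for (i) and (v); the remaining constraints have slack.

(i) and (v)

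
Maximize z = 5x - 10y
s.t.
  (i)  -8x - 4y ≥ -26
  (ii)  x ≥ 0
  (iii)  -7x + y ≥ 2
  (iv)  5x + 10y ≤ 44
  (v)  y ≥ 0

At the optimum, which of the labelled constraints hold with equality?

(ii) and (iii)

Vertices and z = 5x - 10y:
  (0, 2) → z = -20
  (0, 22/5) → z = -44
  (8/25, 106/25) → z = -204/5

The maximum is at (0, 2). Substituting into each constraint, equality holds for (ii) and (iii); the remaining constraints have slack.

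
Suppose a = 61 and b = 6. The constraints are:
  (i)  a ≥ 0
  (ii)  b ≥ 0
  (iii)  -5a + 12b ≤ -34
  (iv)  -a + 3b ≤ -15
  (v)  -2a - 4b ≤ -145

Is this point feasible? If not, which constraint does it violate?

(i): 61 ≥ 0 ✓
(ii): 6 ≥ 0 ✓
(iii): -233 ≤ -34 ✓
(iv): -43 ≤ -15 ✓
(v): -146 ≤ -145 ✓

feasible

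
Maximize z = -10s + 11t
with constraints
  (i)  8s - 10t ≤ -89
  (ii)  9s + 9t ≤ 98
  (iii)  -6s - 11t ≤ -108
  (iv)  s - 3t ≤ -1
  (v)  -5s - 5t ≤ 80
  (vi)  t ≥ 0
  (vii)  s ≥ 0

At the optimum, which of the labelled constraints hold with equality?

(ii) and (vii)

Vertices and z = -10s + 11t:
  (179/162, 1585/162) → z = 5215/54
  (101/148, 699/74) → z = 3592/37
  (0, 98/9) → z = 1078/9
  (0, 108/11) → z = 108

The maximum is at (0, 98/9). Substituting into each constraint, equality holds for (ii) and (vii); the remaining constraints have slack.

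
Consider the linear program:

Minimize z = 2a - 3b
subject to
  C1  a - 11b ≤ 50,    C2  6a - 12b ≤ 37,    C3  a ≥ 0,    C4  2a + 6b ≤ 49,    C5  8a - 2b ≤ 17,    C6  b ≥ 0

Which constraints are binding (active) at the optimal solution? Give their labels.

Extreme points and z = 2a - 3b:
  (0, 49/6) → z = -49/2
  (0, 0) → z = 0
  (50/13, 179/26) → z = -337/26
  (17/8, 0) → z = 17/4

The minimum is at (0, 49/6). Substituting into each constraint, equality holds for C3 and C4; the remaining constraints have slack.

C3 and C4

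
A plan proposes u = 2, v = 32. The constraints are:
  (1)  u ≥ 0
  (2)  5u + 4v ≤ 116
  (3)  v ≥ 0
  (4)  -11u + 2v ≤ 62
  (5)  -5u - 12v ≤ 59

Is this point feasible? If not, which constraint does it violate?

Constraint (2): 5u + 4v = 138, which is not ≤ 116. All other constraints are satisfied.

not feasible — violates (2)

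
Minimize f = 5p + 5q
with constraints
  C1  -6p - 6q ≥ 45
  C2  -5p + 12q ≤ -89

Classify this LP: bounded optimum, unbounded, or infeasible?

unbounded

From the feasible point (-1/17, -253/34), moving in the direction (-12, -5) keeps every constraint satisfied while f decreases without bound.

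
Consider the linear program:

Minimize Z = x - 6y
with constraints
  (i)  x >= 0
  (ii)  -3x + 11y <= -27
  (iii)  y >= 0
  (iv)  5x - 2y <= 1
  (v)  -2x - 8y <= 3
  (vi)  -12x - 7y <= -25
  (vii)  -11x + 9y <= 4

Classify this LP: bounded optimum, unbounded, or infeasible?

infeasible

The boundaries -3x + 11y = -27 and y = 0 meet at (9, 0), but that point violates 5x - 2y ≤ 1. Every candidate vertex is excluded by some other constraint, so the feasible region is empty.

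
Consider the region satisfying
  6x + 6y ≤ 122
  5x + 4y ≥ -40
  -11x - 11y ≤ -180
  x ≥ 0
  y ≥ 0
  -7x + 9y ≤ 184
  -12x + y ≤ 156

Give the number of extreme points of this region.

The feasible vertices (each the meet of two boundaries and inside every other half-plane) are:
  (0, 61/3)
  (61/3, 0)
  (0, 180/11)
  (180/11, 0)

4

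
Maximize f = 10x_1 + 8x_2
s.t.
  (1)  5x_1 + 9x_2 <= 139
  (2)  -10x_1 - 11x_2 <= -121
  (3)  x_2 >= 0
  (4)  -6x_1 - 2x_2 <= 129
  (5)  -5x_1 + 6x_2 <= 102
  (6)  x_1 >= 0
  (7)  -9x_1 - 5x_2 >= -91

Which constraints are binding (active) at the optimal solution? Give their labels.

Feasible corners and f = 10x_1 + 8x_2:
  (0, 139/9) → f = 1112/9
  (31/14, 199/14) → f = 951/7
  (0, 11) → f = 88
  (396/49, 179/49) → f = 5392/49

The maximum is at (31/14, 199/14). Substituting into each constraint, equality holds for (1) and (7); the remaining constraints have slack.

(1) and (7)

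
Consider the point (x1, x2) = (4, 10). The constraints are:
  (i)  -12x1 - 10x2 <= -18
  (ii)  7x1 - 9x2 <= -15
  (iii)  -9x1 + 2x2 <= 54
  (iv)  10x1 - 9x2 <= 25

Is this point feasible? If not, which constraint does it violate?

feasible

(i): -148 ≤ -18 ✓
(ii): -62 ≤ -15 ✓
(iii): -16 ≤ 54 ✓
(iv): -50 ≤ 25 ✓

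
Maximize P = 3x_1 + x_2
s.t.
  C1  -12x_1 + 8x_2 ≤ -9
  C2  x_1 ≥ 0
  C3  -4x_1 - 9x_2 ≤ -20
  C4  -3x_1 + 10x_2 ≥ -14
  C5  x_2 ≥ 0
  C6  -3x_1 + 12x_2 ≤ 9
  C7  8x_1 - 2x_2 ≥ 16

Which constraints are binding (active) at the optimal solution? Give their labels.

Extreme points and P = 3x_1 + x_2:
  (326/67, 4/67) → P = 982/67
  (23/10, 6/5) → P = 81/10
  (43, 23/2) → P = 281/2
  (7/3, 4/3) → P = 25/3

The maximum is at (43, 23/2). Substituting into each constraint, equality holds for C4 and C6; the remaining constraints have slack.

C4 and C6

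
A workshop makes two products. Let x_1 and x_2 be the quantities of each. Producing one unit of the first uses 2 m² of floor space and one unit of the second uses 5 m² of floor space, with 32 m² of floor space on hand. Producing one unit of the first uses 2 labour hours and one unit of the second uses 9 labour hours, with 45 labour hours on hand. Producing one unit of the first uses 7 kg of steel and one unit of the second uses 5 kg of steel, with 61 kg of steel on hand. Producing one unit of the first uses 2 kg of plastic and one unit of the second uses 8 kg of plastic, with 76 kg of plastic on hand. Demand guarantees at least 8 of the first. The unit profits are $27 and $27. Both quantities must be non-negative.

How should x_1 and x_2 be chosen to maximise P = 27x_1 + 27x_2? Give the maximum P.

Feasible corners and P = 27x_1 + 27x_2:
  (61/7, 0) → P = 1647/7
  (8, 0) → P = 216
  (8, 1) → P = 243

x_1 = 8, x_2 = 1, maximum P = 243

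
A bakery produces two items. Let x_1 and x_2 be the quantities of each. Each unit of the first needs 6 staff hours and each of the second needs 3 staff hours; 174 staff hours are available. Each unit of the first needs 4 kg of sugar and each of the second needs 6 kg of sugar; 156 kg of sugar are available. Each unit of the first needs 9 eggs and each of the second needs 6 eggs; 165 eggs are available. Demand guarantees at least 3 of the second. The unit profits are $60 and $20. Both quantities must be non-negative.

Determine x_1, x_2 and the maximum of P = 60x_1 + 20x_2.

x_1 = 49/3, x_2 = 3, maximum P = 1040

Feasible corners and P = 60x_1 + 20x_2:
  (0, 26) → P = 520
  (0, 3) → P = 60
  (9/5, 124/5) → P = 604
  (49/3, 3) → P = 1040

The optimum lies where 9x_1 + 6x_2 = 165 and x_2 = 3.
Solving simultaneously gives x_1 = 49/3, x_2 = 3.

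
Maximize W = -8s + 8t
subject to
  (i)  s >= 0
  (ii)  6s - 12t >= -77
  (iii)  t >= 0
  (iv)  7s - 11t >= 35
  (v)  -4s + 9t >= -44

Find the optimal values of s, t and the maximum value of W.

s = 5, t = 0, maximum W = -40

Vertices and W = -8s + 8t:
  (1267/18, 749/18) → W = -2072/9
  (5, 0) → W = -40
  (11, 0) → W = -88
The feasible region is unbounded (it extends along (2, 1), (9, 4)), but W strictly decreases along every unbounded feasible direction, so there is no improving ray and the maximum is attained at a vertex.

At the optimal vertex, t = 0 and 7s - 11t = 35.
Solving simultaneously gives s = 5, t = 0.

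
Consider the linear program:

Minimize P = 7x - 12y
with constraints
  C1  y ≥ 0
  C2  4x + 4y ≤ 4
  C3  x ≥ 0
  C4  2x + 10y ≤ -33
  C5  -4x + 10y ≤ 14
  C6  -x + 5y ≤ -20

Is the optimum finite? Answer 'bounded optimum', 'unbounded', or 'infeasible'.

infeasible

The boundaries 4x + 4y = 4 and 2x + 10y = -33 meet at (43/8, -35/8), but that point violates y ≥ 0. Every candidate vertex is excluded by some other constraint, so the feasible region is empty.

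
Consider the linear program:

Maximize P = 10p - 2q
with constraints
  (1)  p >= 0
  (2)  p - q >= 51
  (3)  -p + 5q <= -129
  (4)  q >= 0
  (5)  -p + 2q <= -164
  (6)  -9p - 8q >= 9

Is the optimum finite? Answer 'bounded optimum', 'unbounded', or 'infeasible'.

infeasible

The boundaries p = 0 and -p + 2q = -164 meet at (0, -82), but that point violates q ≥ 0. Every candidate vertex is excluded by some other constraint, so the feasible region is empty.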